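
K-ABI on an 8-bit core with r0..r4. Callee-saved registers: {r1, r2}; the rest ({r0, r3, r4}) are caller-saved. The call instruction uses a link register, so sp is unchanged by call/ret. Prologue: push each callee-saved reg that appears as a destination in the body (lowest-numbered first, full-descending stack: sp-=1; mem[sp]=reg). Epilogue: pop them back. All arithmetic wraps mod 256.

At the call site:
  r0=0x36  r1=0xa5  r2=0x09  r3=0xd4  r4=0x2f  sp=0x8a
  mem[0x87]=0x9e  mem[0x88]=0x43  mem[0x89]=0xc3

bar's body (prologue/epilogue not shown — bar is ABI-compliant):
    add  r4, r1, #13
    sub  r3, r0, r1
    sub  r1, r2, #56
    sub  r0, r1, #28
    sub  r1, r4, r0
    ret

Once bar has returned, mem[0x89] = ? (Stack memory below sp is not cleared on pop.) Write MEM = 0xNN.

prologue: push r1 -> mem[0x89]=0xa5, sp=0x89
body[0] add  r4, r1, #13 -> r4=0xb2
body[1] sub  r3, r0, r1 -> r3=0x91
body[2] sub  r1, r2, #56 -> r1=0xd1
body[3] sub  r0, r1, #28 -> r0=0xb5
body[4] sub  r1, r4, r0 -> r1=0xfd
epilogue: pop r1=0xa5, sp=0x8a
prologue pushed ['r1'] at ['0x89']

MEM = 0xa5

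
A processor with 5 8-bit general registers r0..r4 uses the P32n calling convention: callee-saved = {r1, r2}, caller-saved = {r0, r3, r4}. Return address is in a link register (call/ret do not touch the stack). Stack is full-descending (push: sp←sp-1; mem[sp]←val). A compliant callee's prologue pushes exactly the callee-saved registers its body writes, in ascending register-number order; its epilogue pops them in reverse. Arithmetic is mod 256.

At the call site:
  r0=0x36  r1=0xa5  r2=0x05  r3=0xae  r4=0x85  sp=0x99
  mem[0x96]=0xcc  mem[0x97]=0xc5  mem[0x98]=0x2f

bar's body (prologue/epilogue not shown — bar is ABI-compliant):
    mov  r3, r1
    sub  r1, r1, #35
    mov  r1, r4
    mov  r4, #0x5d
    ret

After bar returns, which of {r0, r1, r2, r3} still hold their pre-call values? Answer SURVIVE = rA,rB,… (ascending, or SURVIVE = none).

SURVIVE = r0,r1,r2

prologue: push r1 → mem[0x98]=0xa5, sp=0x98
body[0] mov  r3, r1 → r3=0xa5
body[1] sub  r1, r1, #35 → r1=0x82
body[2] mov  r1, r4 → r1=0x85
body[3] mov  r4, #0x5d → r4=0x5d
epilogue: pop r1=0xa5, sp=0x99
r0: caller-saved, written=False
r1: callee-saved, written=True
r2: callee-saved, written=False
r3: caller-saved, written=True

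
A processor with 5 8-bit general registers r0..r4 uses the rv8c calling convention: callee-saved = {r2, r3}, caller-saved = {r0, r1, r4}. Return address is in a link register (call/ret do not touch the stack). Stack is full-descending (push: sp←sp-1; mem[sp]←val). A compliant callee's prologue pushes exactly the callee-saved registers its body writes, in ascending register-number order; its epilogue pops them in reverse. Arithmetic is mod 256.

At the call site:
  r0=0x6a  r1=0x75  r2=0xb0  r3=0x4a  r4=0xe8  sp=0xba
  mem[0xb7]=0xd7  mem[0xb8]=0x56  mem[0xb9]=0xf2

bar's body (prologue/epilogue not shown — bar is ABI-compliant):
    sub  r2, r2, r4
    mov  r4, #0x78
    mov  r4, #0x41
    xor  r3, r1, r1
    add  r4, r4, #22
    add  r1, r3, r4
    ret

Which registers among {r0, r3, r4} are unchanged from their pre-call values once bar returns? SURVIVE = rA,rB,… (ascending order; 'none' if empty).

prologue: push r2 -> mem[0xb9]=0xb0, sp=0xb9
prologue: push r3 -> mem[0xb8]=0x4a, sp=0xb8
body[0] sub  r2, r2, r4 -> r2=0xc8
body[1] mov  r4, #0x78 -> r4=0x78
body[2] mov  r4, #0x41 -> r4=0x41
body[3] xor  r3, r1, r1 -> r3=0x00
body[4] add  r4, r4, #22 -> r4=0x57
body[5] add  r1, r3, r4 -> r1=0x57
epilogue: pop r3=0x4a, sp=0xb9
epilogue: pop r2=0xb0, sp=0xba
r0: caller-saved, written=False
r3: callee-saved, written=True
r4: caller-saved, written=True

SURVIVE = r0,r3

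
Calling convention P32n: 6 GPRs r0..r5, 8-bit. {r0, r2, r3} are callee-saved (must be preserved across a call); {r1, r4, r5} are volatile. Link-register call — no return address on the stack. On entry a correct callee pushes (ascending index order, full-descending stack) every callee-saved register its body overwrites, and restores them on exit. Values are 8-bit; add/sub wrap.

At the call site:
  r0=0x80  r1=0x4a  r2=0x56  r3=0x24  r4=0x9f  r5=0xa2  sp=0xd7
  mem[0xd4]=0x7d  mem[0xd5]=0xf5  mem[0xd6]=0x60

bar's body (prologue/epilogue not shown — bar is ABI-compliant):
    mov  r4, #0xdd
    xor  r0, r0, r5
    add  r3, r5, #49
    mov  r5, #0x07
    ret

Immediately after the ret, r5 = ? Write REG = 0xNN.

prologue: push r0 -> mem[0xd6]=0x80, sp=0xd6
prologue: push r3 -> mem[0xd5]=0x24, sp=0xd5
body[0] mov  r4, #0xdd -> r4=0xdd
body[1] xor  r0, r0, r5 -> r0=0x22
body[2] add  r3, r5, #49 -> r3=0xd3
body[3] mov  r5, #0x07 -> r5=0x07
epilogue: pop r3=0x24, sp=0xd6
epilogue: pop r0=0x80, sp=0xd7
r5 is caller-saved -> body value

REG = 0x07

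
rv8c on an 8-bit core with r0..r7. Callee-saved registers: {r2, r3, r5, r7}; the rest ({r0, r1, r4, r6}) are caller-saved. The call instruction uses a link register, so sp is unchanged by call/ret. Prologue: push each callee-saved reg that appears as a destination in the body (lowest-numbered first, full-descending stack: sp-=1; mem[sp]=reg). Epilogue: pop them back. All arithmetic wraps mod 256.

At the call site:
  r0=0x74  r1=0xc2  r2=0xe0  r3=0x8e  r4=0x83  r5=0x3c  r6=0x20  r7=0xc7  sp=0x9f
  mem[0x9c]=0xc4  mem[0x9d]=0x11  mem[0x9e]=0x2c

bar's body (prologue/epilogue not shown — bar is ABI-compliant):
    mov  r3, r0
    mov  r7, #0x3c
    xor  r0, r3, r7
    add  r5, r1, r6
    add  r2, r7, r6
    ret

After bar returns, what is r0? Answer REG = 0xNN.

REG = 0x48

prologue: push r2 -> mem[0x9e]=0xe0, sp=0x9e
prologue: push r3 -> mem[0x9d]=0x8e, sp=0x9d
prologue: push r5 -> mem[0x9c]=0x3c, sp=0x9c
prologue: push r7 -> mem[0x9b]=0xc7, sp=0x9b
body[0] mov  r3, r0 -> r3=0x74
body[1] mov  r7, #0x3c -> r7=0x3c
body[2] xor  r0, r3, r7 -> r0=0x48
body[3] add  r5, r1, r6 -> r5=0xe2
body[4] add  r2, r7, r6 -> r2=0x5c
epilogue: pop r7=0xc7, sp=0x9c
epilogue: pop r5=0x3c, sp=0x9d
epilogue: pop r3=0x8e, sp=0x9e
epilogue: pop r2=0xe0, sp=0x9f
r0 is caller-saved -> body value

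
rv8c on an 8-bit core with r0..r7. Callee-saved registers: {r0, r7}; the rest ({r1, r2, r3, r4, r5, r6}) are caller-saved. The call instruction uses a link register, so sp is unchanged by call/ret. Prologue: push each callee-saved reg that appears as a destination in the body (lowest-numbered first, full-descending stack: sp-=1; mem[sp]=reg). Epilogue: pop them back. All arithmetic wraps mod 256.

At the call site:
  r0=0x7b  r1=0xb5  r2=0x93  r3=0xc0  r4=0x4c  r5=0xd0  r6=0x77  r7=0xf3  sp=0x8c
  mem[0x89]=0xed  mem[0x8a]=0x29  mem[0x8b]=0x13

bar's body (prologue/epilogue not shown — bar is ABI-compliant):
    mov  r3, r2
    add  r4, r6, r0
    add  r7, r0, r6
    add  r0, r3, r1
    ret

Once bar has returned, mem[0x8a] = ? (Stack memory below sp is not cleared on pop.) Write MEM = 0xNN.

MEM = 0xf3

prologue: push r0 -> mem[0x8b]=0x7b, sp=0x8b
prologue: push r7 -> mem[0x8a]=0xf3, sp=0x8a
body[0] mov  r3, r2 -> r3=0x93
body[1] add  r4, r6, r0 -> r4=0xf2
body[2] add  r7, r0, r6 -> r7=0xf2
body[3] add  r0, r3, r1 -> r0=0x48
epilogue: pop r7=0xf3, sp=0x8b
epilogue: pop r0=0x7b, sp=0x8c
prologue pushed ['r0', 'r7'] at ['0x8b', '0x8a']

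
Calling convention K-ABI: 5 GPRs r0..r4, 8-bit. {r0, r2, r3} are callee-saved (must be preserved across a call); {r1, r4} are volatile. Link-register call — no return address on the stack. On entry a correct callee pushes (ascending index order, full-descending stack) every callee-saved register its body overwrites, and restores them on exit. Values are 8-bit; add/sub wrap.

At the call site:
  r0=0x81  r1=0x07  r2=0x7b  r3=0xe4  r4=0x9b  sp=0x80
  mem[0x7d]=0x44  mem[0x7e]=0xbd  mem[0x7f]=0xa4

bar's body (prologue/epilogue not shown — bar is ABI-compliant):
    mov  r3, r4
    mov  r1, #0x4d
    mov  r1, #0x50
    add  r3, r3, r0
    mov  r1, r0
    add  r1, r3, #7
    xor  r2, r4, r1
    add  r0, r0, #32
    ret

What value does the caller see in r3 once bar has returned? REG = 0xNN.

prologue: push r0 -> mem[0x7f]=0x81, sp=0x7f
prologue: push r2 -> mem[0x7e]=0x7b, sp=0x7e
prologue: push r3 -> mem[0x7d]=0xe4, sp=0x7d
body[0] mov  r3, r4 -> r3=0x9b
body[1] mov  r1, #0x4d -> r1=0x4d
body[2] mov  r1, #0x50 -> r1=0x50
body[3] add  r3, r3, r0 -> r3=0x1c
body[4] mov  r1, r0 -> r1=0x81
body[5] add  r1, r3, #7 -> r1=0x23
body[6] xor  r2, r4, r1 -> r2=0xb8
body[7] add  r0, r0, #32 -> r0=0xa1
epilogue: pop r3=0xe4, sp=0x7e
epilogue: pop r2=0x7b, sp=0x7f
epilogue: pop r0=0x81, sp=0x80
r3 is callee-saved -> restored

REG = 0xe4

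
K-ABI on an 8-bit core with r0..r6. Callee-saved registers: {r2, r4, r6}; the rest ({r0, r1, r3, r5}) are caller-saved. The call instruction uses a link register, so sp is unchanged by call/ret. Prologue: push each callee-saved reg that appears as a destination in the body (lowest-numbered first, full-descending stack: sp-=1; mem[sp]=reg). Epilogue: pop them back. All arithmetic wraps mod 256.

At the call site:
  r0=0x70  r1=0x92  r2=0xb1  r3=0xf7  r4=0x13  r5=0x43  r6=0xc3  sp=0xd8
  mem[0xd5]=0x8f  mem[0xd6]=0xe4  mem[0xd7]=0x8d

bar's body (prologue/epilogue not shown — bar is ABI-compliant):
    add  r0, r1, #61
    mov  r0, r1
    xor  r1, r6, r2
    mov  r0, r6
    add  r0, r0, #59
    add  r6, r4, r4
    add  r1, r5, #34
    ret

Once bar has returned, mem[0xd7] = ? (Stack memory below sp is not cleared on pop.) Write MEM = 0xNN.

prologue: push r6 -> mem[0xd7]=0xc3, sp=0xd7
body[0] add  r0, r1, #61 -> r0=0xcf
body[1] mov  r0, r1 -> r0=0x92
body[2] xor  r1, r6, r2 -> r1=0x72
body[3] mov  r0, r6 -> r0=0xc3
body[4] add  r0, r0, #59 -> r0=0xfe
body[5] add  r6, r4, r4 -> r6=0x26
body[6] add  r1, r5, #34 -> r1=0x65
epilogue: pop r6=0xc3, sp=0xd8
prologue pushed ['r6'] at ['0xd7']

MEM = 0xc3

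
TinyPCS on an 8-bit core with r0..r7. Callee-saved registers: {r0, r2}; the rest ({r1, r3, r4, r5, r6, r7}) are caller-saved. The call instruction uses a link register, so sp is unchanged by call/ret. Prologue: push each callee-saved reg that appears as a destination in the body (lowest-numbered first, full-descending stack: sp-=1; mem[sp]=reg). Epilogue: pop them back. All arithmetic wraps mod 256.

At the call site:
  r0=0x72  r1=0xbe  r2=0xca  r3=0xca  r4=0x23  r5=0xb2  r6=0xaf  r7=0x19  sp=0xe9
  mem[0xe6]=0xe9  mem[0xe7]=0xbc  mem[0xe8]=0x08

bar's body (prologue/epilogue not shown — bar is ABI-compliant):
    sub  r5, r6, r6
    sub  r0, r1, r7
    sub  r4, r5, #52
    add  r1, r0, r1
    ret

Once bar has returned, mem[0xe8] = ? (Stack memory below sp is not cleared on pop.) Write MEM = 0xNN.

prologue: push r0 -> mem[0xe8]=0x72, sp=0xe8
body[0] sub  r5, r6, r6 -> r5=0x00
body[1] sub  r0, r1, r7 -> r0=0xa5
body[2] sub  r4, r5, #52 -> r4=0xcc
body[3] add  r1, r0, r1 -> r1=0x63
epilogue: pop r0=0x72, sp=0xe9
prologue pushed ['r0'] at ['0xe8']

MEM = 0x72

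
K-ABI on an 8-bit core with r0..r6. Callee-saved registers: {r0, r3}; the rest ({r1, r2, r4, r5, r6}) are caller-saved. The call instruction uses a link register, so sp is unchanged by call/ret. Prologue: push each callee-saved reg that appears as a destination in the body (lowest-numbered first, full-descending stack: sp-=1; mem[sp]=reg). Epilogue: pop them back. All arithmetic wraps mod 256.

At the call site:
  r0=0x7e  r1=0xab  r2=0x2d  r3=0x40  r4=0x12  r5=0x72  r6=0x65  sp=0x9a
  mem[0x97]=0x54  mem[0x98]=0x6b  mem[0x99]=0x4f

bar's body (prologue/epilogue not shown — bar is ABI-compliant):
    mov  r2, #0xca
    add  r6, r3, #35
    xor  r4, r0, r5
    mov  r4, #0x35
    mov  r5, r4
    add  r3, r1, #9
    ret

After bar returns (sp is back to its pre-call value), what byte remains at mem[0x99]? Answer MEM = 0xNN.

prologue: push r3 -> mem[0x99]=0x40, sp=0x99
body[0] mov  r2, #0xca -> r2=0xca
body[1] add  r6, r3, #35 -> r6=0x63
body[2] xor  r4, r0, r5 -> r4=0x0c
body[3] mov  r4, #0x35 -> r4=0x35
body[4] mov  r5, r4 -> r5=0x35
body[5] add  r3, r1, #9 -> r3=0xb4
epilogue: pop r3=0x40, sp=0x9a
prologue pushed ['r3'] at ['0x99']

MEM = 0x40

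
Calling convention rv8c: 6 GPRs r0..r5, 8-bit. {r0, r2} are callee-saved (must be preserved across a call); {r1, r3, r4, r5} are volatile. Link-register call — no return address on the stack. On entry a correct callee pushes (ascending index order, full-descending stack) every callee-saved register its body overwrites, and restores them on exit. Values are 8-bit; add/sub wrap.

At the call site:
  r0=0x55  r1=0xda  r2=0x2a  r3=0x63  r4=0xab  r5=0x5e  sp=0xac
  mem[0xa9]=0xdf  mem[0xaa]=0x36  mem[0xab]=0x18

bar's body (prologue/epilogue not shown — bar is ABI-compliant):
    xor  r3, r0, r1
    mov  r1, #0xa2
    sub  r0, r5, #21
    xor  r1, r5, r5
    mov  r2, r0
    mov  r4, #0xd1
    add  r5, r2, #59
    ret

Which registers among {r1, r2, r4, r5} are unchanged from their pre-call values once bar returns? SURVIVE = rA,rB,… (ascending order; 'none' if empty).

SURVIVE = r2

prologue: push r0 → mem[0xab]=0x55, sp=0xab
prologue: push r2 → mem[0xaa]=0x2a, sp=0xaa
body[0] xor  r3, r0, r1 → r3=0x8f
body[1] mov  r1, #0xa2 → r1=0xa2
body[2] sub  r0, r5, #21 → r0=0x49
body[3] xor  r1, r5, r5 → r1=0x00
body[4] mov  r2, r0 → r2=0x49
body[5] mov  r4, #0xd1 → r4=0xd1
body[6] add  r5, r2, #59 → r5=0x84
epilogue: pop r2=0x2a, sp=0xab
epilogue: pop r0=0x55, sp=0xac
r1: caller-saved, written=True
r2: callee-saved, written=True
r4: caller-saved, written=True
r5: caller-saved, written=True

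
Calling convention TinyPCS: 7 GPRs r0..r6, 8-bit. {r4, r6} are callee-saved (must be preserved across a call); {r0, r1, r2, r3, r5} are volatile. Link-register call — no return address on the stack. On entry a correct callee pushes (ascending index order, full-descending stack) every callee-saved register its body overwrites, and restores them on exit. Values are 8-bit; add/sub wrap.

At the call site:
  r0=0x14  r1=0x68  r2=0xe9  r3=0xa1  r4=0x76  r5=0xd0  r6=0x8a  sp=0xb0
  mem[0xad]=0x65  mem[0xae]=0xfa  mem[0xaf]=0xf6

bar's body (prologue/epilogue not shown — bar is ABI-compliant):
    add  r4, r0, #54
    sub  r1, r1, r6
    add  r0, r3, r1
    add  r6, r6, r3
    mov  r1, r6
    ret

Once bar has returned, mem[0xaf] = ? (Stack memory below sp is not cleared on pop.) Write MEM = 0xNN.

MEM = 0x76

prologue: push r4 → mem[0xaf]=0x76, sp=0xaf
prologue: push r6 → mem[0xae]=0x8a, sp=0xae
body[0] add  r4, r0, #54 → r4=0x4a
body[1] sub  r1, r1, r6 → r1=0xde
body[2] add  r0, r3, r1 → r0=0x7f
body[3] add  r6, r6, r3 → r6=0x2b
body[4] mov  r1, r6 → r1=0x2b
epilogue: pop r6=0x8a, sp=0xaf
epilogue: pop r4=0x76, sp=0xb0
prologue pushed ['r4', 'r6'] at ['0xaf', '0xae']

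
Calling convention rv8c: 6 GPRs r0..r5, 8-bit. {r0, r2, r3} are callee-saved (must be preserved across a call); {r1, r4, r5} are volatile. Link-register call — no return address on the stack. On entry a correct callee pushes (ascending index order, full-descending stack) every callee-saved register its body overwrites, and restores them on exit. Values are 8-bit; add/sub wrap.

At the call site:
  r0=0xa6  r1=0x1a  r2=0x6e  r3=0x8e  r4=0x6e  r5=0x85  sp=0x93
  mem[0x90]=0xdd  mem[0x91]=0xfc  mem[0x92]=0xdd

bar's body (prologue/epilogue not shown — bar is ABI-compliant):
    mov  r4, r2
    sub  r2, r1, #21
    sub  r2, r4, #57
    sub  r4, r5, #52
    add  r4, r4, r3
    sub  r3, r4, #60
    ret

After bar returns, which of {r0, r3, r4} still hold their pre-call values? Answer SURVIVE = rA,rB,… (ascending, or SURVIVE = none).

SURVIVE = r0,r3

prologue: push r2 → mem[0x92]=0x6e, sp=0x92
prologue: push r3 → mem[0x91]=0x8e, sp=0x91
body[0] mov  r4, r2 → r4=0x6e
body[1] sub  r2, r1, #21 → r2=0x05
body[2] sub  r2, r4, #57 → r2=0x35
body[3] sub  r4, r5, #52 → r4=0x51
body[4] add  r4, r4, r3 → r4=0xdf
body[5] sub  r3, r4, #60 → r3=0xa3
epilogue: pop r3=0x8e, sp=0x92
epilogue: pop r2=0x6e, sp=0x93
r0: callee-saved, written=False
r3: callee-saved, written=True
r4: caller-saved, written=True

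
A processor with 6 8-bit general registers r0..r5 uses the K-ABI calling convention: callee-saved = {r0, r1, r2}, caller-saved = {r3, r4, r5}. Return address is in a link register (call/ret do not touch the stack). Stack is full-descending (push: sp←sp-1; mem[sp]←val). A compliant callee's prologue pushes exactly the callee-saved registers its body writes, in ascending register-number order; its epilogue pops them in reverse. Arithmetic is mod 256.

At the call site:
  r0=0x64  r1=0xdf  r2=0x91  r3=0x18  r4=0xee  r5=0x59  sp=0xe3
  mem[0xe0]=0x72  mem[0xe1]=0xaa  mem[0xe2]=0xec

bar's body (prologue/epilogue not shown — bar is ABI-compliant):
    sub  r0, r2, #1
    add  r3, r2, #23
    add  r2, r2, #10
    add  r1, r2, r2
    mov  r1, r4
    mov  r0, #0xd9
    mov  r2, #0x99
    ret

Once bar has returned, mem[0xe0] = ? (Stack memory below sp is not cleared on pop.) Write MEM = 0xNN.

prologue: push r0 -> mem[0xe2]=0x64, sp=0xe2
prologue: push r1 -> mem[0xe1]=0xdf, sp=0xe1
prologue: push r2 -> mem[0xe0]=0x91, sp=0xe0
body[0] sub  r0, r2, #1 -> r0=0x90
body[1] add  r3, r2, #23 -> r3=0xa8
body[2] add  r2, r2, #10 -> r2=0x9b
body[3] add  r1, r2, r2 -> r1=0x36
body[4] mov  r1, r4 -> r1=0xee
body[5] mov  r0, #0xd9 -> r0=0xd9
body[6] mov  r2, #0x99 -> r2=0x99
epilogue: pop r2=0x91, sp=0xe1
epilogue: pop r1=0xdf, sp=0xe2
epilogue: pop r0=0x64, sp=0xe3
prologue pushed ['r0', 'r1', 'r2'] at ['0xe2', '0xe1', '0xe0']

MEM = 0x91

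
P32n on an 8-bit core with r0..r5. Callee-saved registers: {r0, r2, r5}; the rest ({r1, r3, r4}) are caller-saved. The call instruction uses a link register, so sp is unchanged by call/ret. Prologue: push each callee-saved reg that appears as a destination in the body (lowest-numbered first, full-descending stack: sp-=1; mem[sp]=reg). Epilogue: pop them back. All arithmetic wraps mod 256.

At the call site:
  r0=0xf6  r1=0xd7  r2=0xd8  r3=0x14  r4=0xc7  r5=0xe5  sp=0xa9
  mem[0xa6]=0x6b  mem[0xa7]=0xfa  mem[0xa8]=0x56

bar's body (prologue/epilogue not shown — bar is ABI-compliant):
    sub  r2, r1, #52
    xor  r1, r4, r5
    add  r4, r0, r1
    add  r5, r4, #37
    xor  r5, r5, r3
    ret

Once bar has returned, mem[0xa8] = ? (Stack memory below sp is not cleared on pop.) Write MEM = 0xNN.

prologue: push r2 -> mem[0xa8]=0xd8, sp=0xa8
prologue: push r5 -> mem[0xa7]=0xe5, sp=0xa7
body[0] sub  r2, r1, #52 -> r2=0xa3
body[1] xor  r1, r4, r5 -> r1=0x22
body[2] add  r4, r0, r1 -> r4=0x18
body[3] add  r5, r4, #37 -> r5=0x3d
body[4] xor  r5, r5, r3 -> r5=0x29
epilogue: pop r5=0xe5, sp=0xa8
epilogue: pop r2=0xd8, sp=0xa9
prologue pushed ['r2', 'r5'] at ['0xa8', '0xa7']

MEM = 0xd8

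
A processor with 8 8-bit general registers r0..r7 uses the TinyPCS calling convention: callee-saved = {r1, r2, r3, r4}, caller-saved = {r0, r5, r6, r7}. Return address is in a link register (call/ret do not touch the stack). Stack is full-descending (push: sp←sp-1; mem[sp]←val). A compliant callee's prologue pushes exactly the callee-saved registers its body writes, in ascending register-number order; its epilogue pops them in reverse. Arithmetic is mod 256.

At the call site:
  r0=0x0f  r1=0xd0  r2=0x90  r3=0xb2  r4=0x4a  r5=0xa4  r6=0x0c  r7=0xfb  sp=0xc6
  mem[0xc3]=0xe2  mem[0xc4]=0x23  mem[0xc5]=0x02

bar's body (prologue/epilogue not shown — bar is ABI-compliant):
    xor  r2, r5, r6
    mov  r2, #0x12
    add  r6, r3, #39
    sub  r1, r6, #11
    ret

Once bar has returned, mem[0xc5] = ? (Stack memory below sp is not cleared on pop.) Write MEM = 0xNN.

MEM = 0xd0

prologue: push r1 -> mem[0xc5]=0xd0, sp=0xc5
prologue: push r2 -> mem[0xc4]=0x90, sp=0xc4
body[0] xor  r2, r5, r6 -> r2=0xa8
body[1] mov  r2, #0x12 -> r2=0x12
body[2] add  r6, r3, #39 -> r6=0xd9
body[3] sub  r1, r6, #11 -> r1=0xce
epilogue: pop r2=0x90, sp=0xc5
epilogue: pop r1=0xd0, sp=0xc6
prologue pushed ['r1', 'r2'] at ['0xc5', '0xc4']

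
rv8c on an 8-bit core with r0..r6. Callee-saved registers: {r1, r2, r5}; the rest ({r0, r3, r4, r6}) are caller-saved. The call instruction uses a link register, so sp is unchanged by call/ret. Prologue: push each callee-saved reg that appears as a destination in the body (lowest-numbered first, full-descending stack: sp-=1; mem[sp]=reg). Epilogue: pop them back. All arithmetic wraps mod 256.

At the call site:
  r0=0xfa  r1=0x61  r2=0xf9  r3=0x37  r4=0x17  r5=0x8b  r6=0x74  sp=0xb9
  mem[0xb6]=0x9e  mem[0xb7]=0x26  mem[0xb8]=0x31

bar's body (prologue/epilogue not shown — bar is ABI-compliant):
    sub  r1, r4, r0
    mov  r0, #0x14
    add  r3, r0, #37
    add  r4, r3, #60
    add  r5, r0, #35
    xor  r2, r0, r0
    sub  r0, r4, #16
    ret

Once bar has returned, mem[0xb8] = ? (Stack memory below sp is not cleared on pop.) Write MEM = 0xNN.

MEM = 0x61

prologue: push r1 -> mem[0xb8]=0x61, sp=0xb8
prologue: push r2 -> mem[0xb7]=0xf9, sp=0xb7
prologue: push r5 -> mem[0xb6]=0x8b, sp=0xb6
body[0] sub  r1, r4, r0 -> r1=0x1d
body[1] mov  r0, #0x14 -> r0=0x14
body[2] add  r3, r0, #37 -> r3=0x39
body[3] add  r4, r3, #60 -> r4=0x75
body[4] add  r5, r0, #35 -> r5=0x37
body[5] xor  r2, r0, r0 -> r2=0x00
body[6] sub  r0, r4, #16 -> r0=0x65
epilogue: pop r5=0x8b, sp=0xb7
epilogue: pop r2=0xf9, sp=0xb8
epilogue: pop r1=0x61, sp=0xb9
prologue pushed ['r1', 'r2', 'r5'] at ['0xb8', '0xb7', '0xb6']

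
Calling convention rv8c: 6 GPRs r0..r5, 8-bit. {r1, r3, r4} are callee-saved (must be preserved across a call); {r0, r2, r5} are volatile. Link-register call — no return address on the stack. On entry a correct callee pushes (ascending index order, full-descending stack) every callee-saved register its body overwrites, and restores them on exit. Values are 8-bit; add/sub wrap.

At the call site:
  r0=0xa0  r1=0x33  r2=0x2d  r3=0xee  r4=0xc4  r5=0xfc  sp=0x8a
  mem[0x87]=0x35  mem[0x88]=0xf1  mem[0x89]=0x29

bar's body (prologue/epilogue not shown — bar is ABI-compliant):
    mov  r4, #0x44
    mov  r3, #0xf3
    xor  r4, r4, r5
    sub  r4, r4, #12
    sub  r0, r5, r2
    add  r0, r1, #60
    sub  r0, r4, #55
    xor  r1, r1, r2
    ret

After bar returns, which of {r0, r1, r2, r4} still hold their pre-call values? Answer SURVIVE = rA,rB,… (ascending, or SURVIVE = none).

prologue: push r1 → mem[0x89]=0x33, sp=0x89
prologue: push r3 → mem[0x88]=0xee, sp=0x88
prologue: push r4 → mem[0x87]=0xc4, sp=0x87
body[0] mov  r4, #0x44 → r4=0x44
body[1] mov  r3, #0xf3 → r3=0xf3
body[2] xor  r4, r4, r5 → r4=0xb8
body[3] sub  r4, r4, #12 → r4=0xac
body[4] sub  r0, r5, r2 → r0=0xcf
body[5] add  r0, r1, #60 → r0=0x6f
body[6] sub  r0, r4, #55 → r0=0x75
body[7] xor  r1, r1, r2 → r1=0x1e
epilogue: pop r4=0xc4, sp=0x88
epilogue: pop r3=0xee, sp=0x89
epilogue: pop r1=0x33, sp=0x8a
r0: caller-saved, written=True
r1: callee-saved, written=True
r2: caller-saved, written=False
r4: callee-saved, written=True

SURVIVE = r1,r2,r4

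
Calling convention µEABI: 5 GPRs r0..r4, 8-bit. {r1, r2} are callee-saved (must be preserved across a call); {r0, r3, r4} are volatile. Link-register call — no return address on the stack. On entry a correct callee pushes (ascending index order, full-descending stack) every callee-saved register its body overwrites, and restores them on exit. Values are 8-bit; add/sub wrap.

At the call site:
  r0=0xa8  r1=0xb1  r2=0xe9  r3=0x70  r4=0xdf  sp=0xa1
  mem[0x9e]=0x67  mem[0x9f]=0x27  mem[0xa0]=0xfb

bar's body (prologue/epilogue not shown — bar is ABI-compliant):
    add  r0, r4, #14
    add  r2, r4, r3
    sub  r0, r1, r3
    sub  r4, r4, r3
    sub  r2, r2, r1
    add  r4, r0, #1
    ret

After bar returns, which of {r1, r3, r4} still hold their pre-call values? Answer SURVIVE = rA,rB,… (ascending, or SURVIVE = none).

SURVIVE = r1,r3

prologue: push r2 → mem[0xa0]=0xe9, sp=0xa0
body[0] add  r0, r4, #14 → r0=0xed
body[1] add  r2, r4, r3 → r2=0x4f
body[2] sub  r0, r1, r3 → r0=0x41
body[3] sub  r4, r4, r3 → r4=0x6f
body[4] sub  r2, r2, r1 → r2=0x9e
body[5] add  r4, r0, #1 → r4=0x42
epilogue: pop r2=0xe9, sp=0xa1
r1: callee-saved, written=False
r3: caller-saved, written=False
r4: caller-saved, written=True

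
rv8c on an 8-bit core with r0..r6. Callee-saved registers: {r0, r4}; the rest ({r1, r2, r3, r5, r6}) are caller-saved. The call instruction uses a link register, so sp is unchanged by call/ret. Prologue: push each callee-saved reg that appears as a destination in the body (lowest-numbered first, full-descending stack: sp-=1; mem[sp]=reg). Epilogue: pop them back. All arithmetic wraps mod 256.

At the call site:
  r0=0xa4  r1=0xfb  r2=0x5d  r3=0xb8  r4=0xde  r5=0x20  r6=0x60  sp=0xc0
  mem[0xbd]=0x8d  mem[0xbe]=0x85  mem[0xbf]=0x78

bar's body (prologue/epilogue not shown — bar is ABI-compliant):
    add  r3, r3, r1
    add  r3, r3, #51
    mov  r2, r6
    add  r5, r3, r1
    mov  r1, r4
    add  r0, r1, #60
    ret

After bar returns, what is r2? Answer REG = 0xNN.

prologue: push r0 → mem[0xbf]=0xa4, sp=0xbf
body[0] add  r3, r3, r1 → r3=0xb3
body[1] add  r3, r3, #51 → r3=0xe6
body[2] mov  r2, r6 → r2=0x60
body[3] add  r5, r3, r1 → r5=0xe1
body[4] mov  r1, r4 → r1=0xde
body[5] add  r0, r1, #60 → r0=0x1a
epilogue: pop r0=0xa4, sp=0xc0
r2 is caller-saved → body value

REG = 0x60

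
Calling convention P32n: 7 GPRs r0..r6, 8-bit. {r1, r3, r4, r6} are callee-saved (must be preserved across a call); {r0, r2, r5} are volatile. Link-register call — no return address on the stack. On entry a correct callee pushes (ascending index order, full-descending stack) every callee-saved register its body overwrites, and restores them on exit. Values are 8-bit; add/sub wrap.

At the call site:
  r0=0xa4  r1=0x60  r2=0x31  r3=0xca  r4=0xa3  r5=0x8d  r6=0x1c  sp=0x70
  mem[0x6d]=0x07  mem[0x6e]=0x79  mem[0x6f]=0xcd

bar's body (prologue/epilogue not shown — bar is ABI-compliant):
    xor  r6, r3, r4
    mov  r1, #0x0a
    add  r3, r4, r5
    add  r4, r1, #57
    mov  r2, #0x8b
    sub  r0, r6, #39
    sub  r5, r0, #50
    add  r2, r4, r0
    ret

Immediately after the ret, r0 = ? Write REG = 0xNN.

REG = 0x42

prologue: push r1 → mem[0x6f]=0x60, sp=0x6f
prologue: push r3 → mem[0x6e]=0xca, sp=0x6e
prologue: push r4 → mem[0x6d]=0xa3, sp=0x6d
prologue: push r6 → mem[0x6c]=0x1c, sp=0x6c
body[0] xor  r6, r3, r4 → r6=0x69
body[1] mov  r1, #0x0a → r1=0x0a
body[2] add  r3, r4, r5 → r3=0x30
body[3] add  r4, r1, #57 → r4=0x43
body[4] mov  r2, #0x8b → r2=0x8b
body[5] sub  r0, r6, #39 → r0=0x42
body[6] sub  r5, r0, #50 → r5=0x10
body[7] add  r2, r4, r0 → r2=0x85
epilogue: pop r6=0x1c, sp=0x6d
epilogue: pop r4=0xa3, sp=0x6e
epilogue: pop r3=0xca, sp=0x6f
epilogue: pop r1=0x60, sp=0x70
r0 is caller-saved → body value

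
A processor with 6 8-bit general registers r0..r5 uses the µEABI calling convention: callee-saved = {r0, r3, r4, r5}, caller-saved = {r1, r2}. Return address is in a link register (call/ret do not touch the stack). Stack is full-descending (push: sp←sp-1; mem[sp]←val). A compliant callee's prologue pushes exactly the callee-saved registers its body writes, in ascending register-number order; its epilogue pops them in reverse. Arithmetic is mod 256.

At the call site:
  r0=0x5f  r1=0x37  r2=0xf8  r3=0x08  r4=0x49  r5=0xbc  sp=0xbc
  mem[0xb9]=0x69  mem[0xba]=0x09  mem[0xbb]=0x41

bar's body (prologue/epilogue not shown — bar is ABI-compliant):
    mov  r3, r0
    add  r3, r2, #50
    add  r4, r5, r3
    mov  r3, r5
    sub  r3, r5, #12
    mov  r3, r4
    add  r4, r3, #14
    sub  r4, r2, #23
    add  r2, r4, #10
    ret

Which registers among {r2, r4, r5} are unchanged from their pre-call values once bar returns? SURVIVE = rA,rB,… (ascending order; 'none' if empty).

SURVIVE = r4,r5

prologue: push r3 → mem[0xbb]=0x08, sp=0xbb
prologue: push r4 → mem[0xba]=0x49, sp=0xba
body[0] mov  r3, r0 → r3=0x5f
body[1] add  r3, r2, #50 → r3=0x2a
body[2] add  r4, r5, r3 → r4=0xe6
body[3] mov  r3, r5 → r3=0xbc
body[4] sub  r3, r5, #12 → r3=0xb0
body[5] mov  r3, r4 → r3=0xe6
body[6] add  r4, r3, #14 → r4=0xf4
body[7] sub  r4, r2, #23 → r4=0xe1
body[8] add  r2, r4, #10 → r2=0xeb
epilogue: pop r4=0x49, sp=0xbb
epilogue: pop r3=0x08, sp=0xbc
r2: caller-saved, written=True
r4: callee-saved, written=True
r5: callee-saved, written=False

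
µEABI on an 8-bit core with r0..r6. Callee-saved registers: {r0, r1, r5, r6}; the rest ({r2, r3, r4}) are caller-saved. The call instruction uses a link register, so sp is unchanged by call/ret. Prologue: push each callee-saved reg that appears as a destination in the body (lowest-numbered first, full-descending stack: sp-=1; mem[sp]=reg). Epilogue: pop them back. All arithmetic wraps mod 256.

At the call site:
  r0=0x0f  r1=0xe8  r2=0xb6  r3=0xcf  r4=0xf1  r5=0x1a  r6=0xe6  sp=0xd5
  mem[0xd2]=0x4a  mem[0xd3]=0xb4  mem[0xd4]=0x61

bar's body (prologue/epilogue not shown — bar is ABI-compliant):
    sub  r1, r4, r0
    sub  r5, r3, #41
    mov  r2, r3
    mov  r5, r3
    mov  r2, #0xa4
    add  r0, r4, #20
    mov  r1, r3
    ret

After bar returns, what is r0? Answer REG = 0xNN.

REG = 0x0f

prologue: push r0 -> mem[0xd4]=0x0f, sp=0xd4
prologue: push r1 -> mem[0xd3]=0xe8, sp=0xd3
prologue: push r5 -> mem[0xd2]=0x1a, sp=0xd2
body[0] sub  r1, r4, r0 -> r1=0xe2
body[1] sub  r5, r3, #41 -> r5=0xa6
body[2] mov  r2, r3 -> r2=0xcf
body[3] mov  r5, r3 -> r5=0xcf
body[4] mov  r2, #0xa4 -> r2=0xa4
body[5] add  r0, r4, #20 -> r0=0x05
body[6] mov  r1, r3 -> r1=0xcf
epilogue: pop r5=0x1a, sp=0xd3
epilogue: pop r1=0xe8, sp=0xd4
epilogue: pop r0=0x0f, sp=0xd5
r0 is callee-saved -> restored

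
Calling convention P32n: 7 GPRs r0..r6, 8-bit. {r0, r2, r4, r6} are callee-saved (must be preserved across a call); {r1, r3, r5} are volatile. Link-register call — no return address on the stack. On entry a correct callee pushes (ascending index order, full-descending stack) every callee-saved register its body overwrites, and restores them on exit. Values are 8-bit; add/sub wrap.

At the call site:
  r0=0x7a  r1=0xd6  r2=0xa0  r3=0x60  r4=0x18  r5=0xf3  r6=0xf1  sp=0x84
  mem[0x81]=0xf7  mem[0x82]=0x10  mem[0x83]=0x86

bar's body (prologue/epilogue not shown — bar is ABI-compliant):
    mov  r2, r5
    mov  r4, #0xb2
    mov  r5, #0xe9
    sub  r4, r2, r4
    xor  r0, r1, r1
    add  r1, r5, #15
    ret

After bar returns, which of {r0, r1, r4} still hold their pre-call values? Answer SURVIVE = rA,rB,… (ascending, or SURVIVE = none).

prologue: push r0 → mem[0x83]=0x7a, sp=0x83
prologue: push r2 → mem[0x82]=0xa0, sp=0x82
prologue: push r4 → mem[0x81]=0x18, sp=0x81
body[0] mov  r2, r5 → r2=0xf3
body[1] mov  r4, #0xb2 → r4=0xb2
body[2] mov  r5, #0xe9 → r5=0xe9
body[3] sub  r4, r2, r4 → r4=0x41
body[4] xor  r0, r1, r1 → r0=0x00
body[5] add  r1, r5, #15 → r1=0xf8
epilogue: pop r4=0x18, sp=0x82
epilogue: pop r2=0xa0, sp=0x83
epilogue: pop r0=0x7a, sp=0x84
r0: callee-saved, written=True
r1: caller-saved, written=True
r4: callee-saved, written=True

SURVIVE = r0,r4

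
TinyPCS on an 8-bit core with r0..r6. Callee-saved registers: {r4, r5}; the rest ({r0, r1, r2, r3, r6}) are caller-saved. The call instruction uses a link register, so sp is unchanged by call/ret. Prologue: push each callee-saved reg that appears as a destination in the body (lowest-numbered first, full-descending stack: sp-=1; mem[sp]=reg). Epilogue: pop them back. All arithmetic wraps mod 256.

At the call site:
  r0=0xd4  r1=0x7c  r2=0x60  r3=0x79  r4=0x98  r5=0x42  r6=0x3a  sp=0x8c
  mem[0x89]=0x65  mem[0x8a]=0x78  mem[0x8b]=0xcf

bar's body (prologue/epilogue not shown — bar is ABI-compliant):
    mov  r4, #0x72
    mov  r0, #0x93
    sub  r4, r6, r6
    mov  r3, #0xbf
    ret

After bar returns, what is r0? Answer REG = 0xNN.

REG = 0x93

prologue: push r4 -> mem[0x8b]=0x98, sp=0x8b
body[0] mov  r4, #0x72 -> r4=0x72
body[1] mov  r0, #0x93 -> r0=0x93
body[2] sub  r4, r6, r6 -> r4=0x00
body[3] mov  r3, #0xbf -> r3=0xbf
epilogue: pop r4=0x98, sp=0x8c
r0 is caller-saved -> body value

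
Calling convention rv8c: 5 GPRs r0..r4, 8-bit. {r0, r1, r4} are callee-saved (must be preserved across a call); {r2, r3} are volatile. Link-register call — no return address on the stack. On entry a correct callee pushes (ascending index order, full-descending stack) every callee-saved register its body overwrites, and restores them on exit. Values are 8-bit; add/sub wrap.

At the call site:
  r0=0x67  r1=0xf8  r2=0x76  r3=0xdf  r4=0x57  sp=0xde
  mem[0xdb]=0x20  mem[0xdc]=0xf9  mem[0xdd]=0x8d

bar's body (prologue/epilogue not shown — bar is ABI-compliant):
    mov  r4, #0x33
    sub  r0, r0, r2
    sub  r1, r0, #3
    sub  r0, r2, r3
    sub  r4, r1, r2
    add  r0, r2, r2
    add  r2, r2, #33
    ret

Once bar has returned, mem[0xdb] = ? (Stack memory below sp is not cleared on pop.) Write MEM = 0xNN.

prologue: push r0 -> mem[0xdd]=0x67, sp=0xdd
prologue: push r1 -> mem[0xdc]=0xf8, sp=0xdc
prologue: push r4 -> mem[0xdb]=0x57, sp=0xdb
body[0] mov  r4, #0x33 -> r4=0x33
body[1] sub  r0, r0, r2 -> r0=0xf1
body[2] sub  r1, r0, #3 -> r1=0xee
body[3] sub  r0, r2, r3 -> r0=0x97
body[4] sub  r4, r1, r2 -> r4=0x78
body[5] add  r0, r2, r2 -> r0=0xec
body[6] add  r2, r2, #33 -> r2=0x97
epilogue: pop r4=0x57, sp=0xdc
epilogue: pop r1=0xf8, sp=0xdd
epilogue: pop r0=0x67, sp=0xde
prologue pushed ['r0', 'r1', 'r4'] at ['0xdd', '0xdc', '0xdb']

MEM = 0x57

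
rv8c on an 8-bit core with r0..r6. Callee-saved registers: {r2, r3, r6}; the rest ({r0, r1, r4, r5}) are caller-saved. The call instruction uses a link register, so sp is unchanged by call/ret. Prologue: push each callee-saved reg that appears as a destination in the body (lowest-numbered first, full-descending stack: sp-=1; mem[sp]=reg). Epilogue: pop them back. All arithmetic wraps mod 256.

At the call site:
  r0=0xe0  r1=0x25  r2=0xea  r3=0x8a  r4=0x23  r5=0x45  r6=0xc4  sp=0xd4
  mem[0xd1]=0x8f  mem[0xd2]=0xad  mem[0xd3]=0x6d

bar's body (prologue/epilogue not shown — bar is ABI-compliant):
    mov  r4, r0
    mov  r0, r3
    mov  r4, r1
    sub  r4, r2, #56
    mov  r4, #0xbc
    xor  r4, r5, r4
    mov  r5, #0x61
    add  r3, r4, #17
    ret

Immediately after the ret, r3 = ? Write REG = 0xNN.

REG = 0x8a

prologue: push r3 -> mem[0xd3]=0x8a, sp=0xd3
body[0] mov  r4, r0 -> r4=0xe0
body[1] mov  r0, r3 -> r0=0x8a
body[2] mov  r4, r1 -> r4=0x25
body[3] sub  r4, r2, #56 -> r4=0xb2
body[4] mov  r4, #0xbc -> r4=0xbc
body[5] xor  r4, r5, r4 -> r4=0xf9
body[6] mov  r5, #0x61 -> r5=0x61
body[7] add  r3, r4, #17 -> r3=0x0a
epilogue: pop r3=0x8a, sp=0xd4
r3 is callee-saved -> restored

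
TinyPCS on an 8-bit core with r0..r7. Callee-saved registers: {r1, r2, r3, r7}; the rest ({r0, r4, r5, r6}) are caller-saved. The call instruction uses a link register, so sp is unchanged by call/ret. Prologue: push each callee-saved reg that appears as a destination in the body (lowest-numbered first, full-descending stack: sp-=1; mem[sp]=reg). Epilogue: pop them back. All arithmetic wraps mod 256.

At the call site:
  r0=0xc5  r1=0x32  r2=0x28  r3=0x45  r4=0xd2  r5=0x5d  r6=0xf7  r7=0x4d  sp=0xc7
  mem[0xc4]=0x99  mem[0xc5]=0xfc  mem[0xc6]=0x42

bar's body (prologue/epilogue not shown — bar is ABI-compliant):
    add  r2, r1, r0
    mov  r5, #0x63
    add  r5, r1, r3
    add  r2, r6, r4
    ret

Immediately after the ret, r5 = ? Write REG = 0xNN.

REG = 0x77

prologue: push r2 -> mem[0xc6]=0x28, sp=0xc6
body[0] add  r2, r1, r0 -> r2=0xf7
body[1] mov  r5, #0x63 -> r5=0x63
body[2] add  r5, r1, r3 -> r5=0x77
body[3] add  r2, r6, r4 -> r2=0xc9
epilogue: pop r2=0x28, sp=0xc7
r5 is caller-saved -> body value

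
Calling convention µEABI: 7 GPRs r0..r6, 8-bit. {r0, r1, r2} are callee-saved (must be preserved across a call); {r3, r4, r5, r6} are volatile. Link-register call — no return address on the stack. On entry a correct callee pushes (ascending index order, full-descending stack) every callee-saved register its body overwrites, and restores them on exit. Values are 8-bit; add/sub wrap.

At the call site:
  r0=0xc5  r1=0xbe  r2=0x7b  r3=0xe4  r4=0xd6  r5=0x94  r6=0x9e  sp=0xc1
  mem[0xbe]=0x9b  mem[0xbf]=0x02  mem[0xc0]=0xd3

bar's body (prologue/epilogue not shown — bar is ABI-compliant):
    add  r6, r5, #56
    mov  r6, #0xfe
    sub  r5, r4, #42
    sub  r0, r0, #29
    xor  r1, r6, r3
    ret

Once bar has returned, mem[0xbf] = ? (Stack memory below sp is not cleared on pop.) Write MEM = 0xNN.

MEM = 0xbe

prologue: push r0 → mem[0xc0]=0xc5, sp=0xc0
prologue: push r1 → mem[0xbf]=0xbe, sp=0xbf
body[0] add  r6, r5, #56 → r6=0xcc
body[1] mov  r6, #0xfe → r6=0xfe
body[2] sub  r5, r4, #42 → r5=0xac
body[3] sub  r0, r0, #29 → r0=0xa8
body[4] xor  r1, r6, r3 → r1=0x1a
epilogue: pop r1=0xbe, sp=0xc0
epilogue: pop r0=0xc5, sp=0xc1
prologue pushed ['r0', 'r1'] at ['0xc0', '0xbf']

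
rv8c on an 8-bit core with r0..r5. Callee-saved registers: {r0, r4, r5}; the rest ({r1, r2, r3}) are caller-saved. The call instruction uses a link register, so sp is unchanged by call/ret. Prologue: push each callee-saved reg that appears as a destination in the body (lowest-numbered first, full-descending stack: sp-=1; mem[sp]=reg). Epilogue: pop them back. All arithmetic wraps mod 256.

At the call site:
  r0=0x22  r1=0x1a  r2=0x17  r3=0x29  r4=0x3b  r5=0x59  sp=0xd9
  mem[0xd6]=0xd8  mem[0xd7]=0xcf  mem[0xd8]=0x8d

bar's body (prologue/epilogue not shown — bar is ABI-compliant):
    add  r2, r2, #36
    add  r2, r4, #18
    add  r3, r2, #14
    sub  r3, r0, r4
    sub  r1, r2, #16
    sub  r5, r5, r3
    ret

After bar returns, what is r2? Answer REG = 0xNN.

prologue: push r5 → mem[0xd8]=0x59, sp=0xd8
body[0] add  r2, r2, #36 → r2=0x3b
body[1] add  r2, r4, #18 → r2=0x4d
body[2] add  r3, r2, #14 → r3=0x5b
body[3] sub  r3, r0, r4 → r3=0xe7
body[4] sub  r1, r2, #16 → r1=0x3d
body[5] sub  r5, r5, r3 → r5=0x72
epilogue: pop r5=0x59, sp=0xd9
r2 is caller-saved → body value

REG = 0x4d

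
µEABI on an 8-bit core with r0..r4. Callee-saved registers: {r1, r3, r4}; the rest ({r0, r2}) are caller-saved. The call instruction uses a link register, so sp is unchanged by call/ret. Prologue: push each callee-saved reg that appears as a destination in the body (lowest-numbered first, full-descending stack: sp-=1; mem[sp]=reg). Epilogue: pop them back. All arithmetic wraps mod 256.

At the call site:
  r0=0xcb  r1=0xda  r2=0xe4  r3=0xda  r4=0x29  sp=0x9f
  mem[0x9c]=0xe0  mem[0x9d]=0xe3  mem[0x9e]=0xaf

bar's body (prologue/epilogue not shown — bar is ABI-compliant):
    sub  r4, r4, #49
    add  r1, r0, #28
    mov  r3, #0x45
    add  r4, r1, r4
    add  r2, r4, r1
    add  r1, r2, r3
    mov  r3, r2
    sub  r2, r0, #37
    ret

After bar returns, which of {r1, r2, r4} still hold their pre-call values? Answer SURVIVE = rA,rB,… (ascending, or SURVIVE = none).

SURVIVE = r1,r4

prologue: push r1 → mem[0x9e]=0xda, sp=0x9e
prologue: push r3 → mem[0x9d]=0xda, sp=0x9d
prologue: push r4 → mem[0x9c]=0x29, sp=0x9c
body[0] sub  r4, r4, #49 → r4=0xf8
body[1] add  r1, r0, #28 → r1=0xe7
body[2] mov  r3, #0x45 → r3=0x45
body[3] add  r4, r1, r4 → r4=0xdf
body[4] add  r2, r4, r1 → r2=0xc6
body[5] add  r1, r2, r3 → r1=0x0b
body[6] mov  r3, r2 → r3=0xc6
body[7] sub  r2, r0, #37 → r2=0xa6
epilogue: pop r4=0x29, sp=0x9d
epilogue: pop r3=0xda, sp=0x9e
epilogue: pop r1=0xda, sp=0x9f
r1: callee-saved, written=True
r2: caller-saved, written=True
r4: callee-saved, written=True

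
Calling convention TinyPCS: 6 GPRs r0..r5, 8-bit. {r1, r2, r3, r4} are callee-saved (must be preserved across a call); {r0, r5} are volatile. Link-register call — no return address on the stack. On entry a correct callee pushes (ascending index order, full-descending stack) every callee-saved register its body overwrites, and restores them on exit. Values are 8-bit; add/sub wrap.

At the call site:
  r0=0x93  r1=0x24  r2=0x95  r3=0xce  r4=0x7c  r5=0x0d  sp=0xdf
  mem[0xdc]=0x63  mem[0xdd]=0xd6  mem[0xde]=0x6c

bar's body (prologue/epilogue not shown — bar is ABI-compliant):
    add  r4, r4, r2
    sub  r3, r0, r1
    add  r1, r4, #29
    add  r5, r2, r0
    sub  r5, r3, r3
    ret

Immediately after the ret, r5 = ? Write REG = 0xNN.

prologue: push r1 -> mem[0xde]=0x24, sp=0xde
prologue: push r3 -> mem[0xdd]=0xce, sp=0xdd
prologue: push r4 -> mem[0xdc]=0x7c, sp=0xdc
body[0] add  r4, r4, r2 -> r4=0x11
body[1] sub  r3, r0, r1 -> r3=0x6f
body[2] add  r1, r4, #29 -> r1=0x2e
body[3] add  r5, r2, r0 -> r5=0x28
body[4] sub  r5, r3, r3 -> r5=0x00
epilogue: pop r4=0x7c, sp=0xdd
epilogue: pop r3=0xce, sp=0xde
epilogue: pop r1=0x24, sp=0xdf
r5 is caller-saved -> body value

REG = 0x00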